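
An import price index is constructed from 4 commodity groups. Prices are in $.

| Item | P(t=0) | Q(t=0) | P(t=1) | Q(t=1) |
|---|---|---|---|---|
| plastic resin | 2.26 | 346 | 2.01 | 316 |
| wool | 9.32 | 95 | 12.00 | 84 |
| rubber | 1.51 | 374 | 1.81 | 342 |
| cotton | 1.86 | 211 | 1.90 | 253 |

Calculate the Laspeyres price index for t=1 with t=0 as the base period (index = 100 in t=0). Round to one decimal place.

111.0

Laspeyres price index uses base-period quantities as weights.
ΣP(t=1)·Q(t=0) = 2.01×346 + 12.00×95 + 1.81×374 + 1.90×211 = 695.46 + 1140 + 676.94 + 400.9 = 2913.3
ΣP(t=0)·Q(t=0) = 2.26×346 + 9.32×95 + 1.51×374 + 1.86×211 = 781.96 + 885.4 + 564.74 + 392.46 = 2624.56
Index = 2913.3 / 2624.56 × 100 = 111.0015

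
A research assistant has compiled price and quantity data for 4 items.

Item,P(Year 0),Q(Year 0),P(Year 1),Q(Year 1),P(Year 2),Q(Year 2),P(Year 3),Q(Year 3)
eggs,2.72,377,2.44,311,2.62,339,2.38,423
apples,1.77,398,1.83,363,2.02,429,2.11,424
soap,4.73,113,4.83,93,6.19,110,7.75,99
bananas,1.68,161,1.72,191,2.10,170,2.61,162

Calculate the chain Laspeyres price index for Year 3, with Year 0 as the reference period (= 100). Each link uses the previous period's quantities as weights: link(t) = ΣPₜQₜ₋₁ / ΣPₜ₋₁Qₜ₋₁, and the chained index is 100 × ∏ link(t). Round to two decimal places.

120.46

Link Year 0→Year 1:
ΣP(Year 1)Q(Year 0) = 2.44×377 + 1.83×398 + 4.83×113 + 1.72×161 = 919.88 + 728.34 + 545.79 + 276.92 = 2470.93
ΣP(Year 0)Q(Year 0) = 2.72×377 + 1.77×398 + 4.73×113 + 1.68×161 = 1025.44 + 704.46 + 534.49 + 270.48 = 2534.87
link = 2470.93/2534.87 = 0.974776
Link Year 1→Year 2:
ΣP(Year 2)Q(Year 1) = 2.62×311 + 2.02×363 + 6.19×93 + 2.10×191 = 814.82 + 733.26 + 575.67 + 401.1 = 2524.85
ΣP(Year 1)Q(Year 1) = 2.44×311 + 1.83×363 + 4.83×93 + 1.72×191 = 758.84 + 664.29 + 449.19 + 328.52 = 2200.84
link = 2524.85/2200.84 = 1.147221
Link Year 2→Year 3:
ΣP(Year 3)Q(Year 2) = 2.38×339 + 2.11×429 + 7.75×110 + 2.61×170 = 806.82 + 905.19 + 852.5 + 443.7 = 3008.21
ΣP(Year 2)Q(Year 2) = 2.62×339 + 2.02×429 + 6.19×110 + 2.10×170 = 888.18 + 866.58 + 680.9 + 357 = 2792.66
link = 3008.21/2792.66 = 1.077184
Chained index = 100 × 0.974776 × 1.147221 × 1.077184 = 120.4597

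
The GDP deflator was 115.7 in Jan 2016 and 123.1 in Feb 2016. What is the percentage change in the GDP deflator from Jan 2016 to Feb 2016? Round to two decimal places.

Change = (123.1 − 115.7) / 115.7 × 100
       = 7.4 / 115.7 × 100 = 6.3959%

6.40%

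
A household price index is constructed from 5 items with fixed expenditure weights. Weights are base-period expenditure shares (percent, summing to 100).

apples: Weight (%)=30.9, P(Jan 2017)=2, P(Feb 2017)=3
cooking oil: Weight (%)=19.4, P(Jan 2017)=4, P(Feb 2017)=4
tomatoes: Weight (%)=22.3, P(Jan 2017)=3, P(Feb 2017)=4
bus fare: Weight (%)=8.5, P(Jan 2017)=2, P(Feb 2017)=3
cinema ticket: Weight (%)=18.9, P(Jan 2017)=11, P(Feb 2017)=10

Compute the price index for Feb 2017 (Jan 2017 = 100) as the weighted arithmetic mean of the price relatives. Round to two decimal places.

apples: 30.9 × (3/2) = 30.9 × 1.500000 = 46.3500
cooking oil: 19.4 × (4/4) = 19.4 × 1.000000 = 19.4000
tomatoes: 22.3 × (4/3) = 22.3 × 1.333333 = 29.7333
bus fare: 8.5 × (3/2) = 8.5 × 1.500000 = 12.7500
cinema ticket: 18.9 × (10/11) = 18.9 × 0.909091 = 17.1818
Index = Σ wᵢ·(p₁ᵢ/p₀ᵢ) = 46.3500 + 19.4000 + 29.7333 + 12.7500 + 17.1818 = 125.4152

125.42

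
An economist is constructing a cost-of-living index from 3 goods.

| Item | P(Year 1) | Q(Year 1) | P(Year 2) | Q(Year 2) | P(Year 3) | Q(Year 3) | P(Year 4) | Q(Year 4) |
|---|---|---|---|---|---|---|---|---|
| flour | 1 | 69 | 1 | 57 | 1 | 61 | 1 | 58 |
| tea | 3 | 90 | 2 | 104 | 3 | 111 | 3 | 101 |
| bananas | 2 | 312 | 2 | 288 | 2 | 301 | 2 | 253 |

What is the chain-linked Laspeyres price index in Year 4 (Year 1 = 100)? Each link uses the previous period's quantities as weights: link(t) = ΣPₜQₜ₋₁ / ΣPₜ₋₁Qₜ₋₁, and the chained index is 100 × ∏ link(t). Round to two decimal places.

Link Year 1→Year 2:
ΣP(Year 2)Q(Year 1) = 1×69 + 2×90 + 2×312 = 69 + 180 + 624 = 873
ΣP(Year 1)Q(Year 1) = 1×69 + 3×90 + 2×312 = 69 + 270 + 624 = 963
link = 873/963 = 0.906542
Link Year 2→Year 3:
ΣP(Year 3)Q(Year 2) = 1×57 + 3×104 + 2×288 = 57 + 312 + 576 = 945
ΣP(Year 2)Q(Year 2) = 1×57 + 2×104 + 2×288 = 57 + 208 + 576 = 841
link = 945/841 = 1.123662
Link Year 3→Year 4:
ΣP(Year 4)Q(Year 3) = 1×61 + 3×111 + 2×301 = 61 + 333 + 602 = 996
ΣP(Year 3)Q(Year 3) = 1×61 + 3×111 + 2×301 = 61 + 333 + 602 = 996
link = 996/996 = 1.000000
Chained index = 100 × 0.906542 × 1.123662 × 1.000000 = 101.8647

101.86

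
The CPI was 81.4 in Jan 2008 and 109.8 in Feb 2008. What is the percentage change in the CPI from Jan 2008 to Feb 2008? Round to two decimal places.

Change = (109.8 − 81.4) / 81.4 × 100
       = 28.4 / 81.4 × 100 = 34.8894%

34.89%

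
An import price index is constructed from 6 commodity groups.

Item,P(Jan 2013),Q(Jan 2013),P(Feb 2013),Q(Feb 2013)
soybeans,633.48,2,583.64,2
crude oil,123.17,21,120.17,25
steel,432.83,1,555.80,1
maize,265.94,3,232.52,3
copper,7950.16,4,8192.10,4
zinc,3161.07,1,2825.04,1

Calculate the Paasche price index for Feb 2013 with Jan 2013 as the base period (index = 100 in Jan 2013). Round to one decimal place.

101.2

Paasche price index uses current-period quantities as weights.
ΣP(Feb 2013)·Q(Feb 2013) = 583.64×2 + 120.17×25 + 555.80×1 + 232.52×3 + 8192.10×4 + 2825.04×1 = 1167.28 + 3004.25 + 555.8 + 697.56 + 32768.4 + 2825.04 = 41018.33
ΣP(Jan 2013)·Q(Feb 2013) = 633.48×2 + 123.17×25 + 432.83×1 + 265.94×3 + 7950.16×4 + 3161.07×1 = 1266.96 + 3079.25 + 432.83 + 797.82 + 31800.64 + 3161.07 = 40538.57
Index = 41018.33 / 40538.57 × 100 = 101.1835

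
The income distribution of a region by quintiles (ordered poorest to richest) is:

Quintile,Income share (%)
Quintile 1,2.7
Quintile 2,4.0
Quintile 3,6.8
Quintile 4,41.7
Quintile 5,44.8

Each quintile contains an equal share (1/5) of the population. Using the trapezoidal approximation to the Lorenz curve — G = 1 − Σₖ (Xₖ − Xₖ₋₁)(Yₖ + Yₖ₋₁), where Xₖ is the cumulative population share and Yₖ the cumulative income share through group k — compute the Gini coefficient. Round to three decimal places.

0.488

Cumulative income shares Yₖ: 0.0270, 0.0670, 0.1350, 0.5520, 1.0000
Σ (Xₖ−Xₖ₋₁)(Yₖ+Yₖ₋₁) = (1/5)(0.0270+0.0000) + (1/5)(0.0670+0.0270) + (1/5)(0.1350+0.0670) + (1/5)(0.5520+0.1350) + (1/5)(1.0000+0.5520)
  = 0.0054 + 0.0188 + 0.0404 + 0.1374 + 0.3104 = 0.5124
G = 1 − 0.5124 = 0.4876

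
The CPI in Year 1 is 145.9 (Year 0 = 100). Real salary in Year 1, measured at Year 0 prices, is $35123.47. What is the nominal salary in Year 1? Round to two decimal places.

51245.14

Nominal = Real × (Index/100) = 35123.47 × (145.9/100)
        = 35123.47 × 1.459 = 51245.1427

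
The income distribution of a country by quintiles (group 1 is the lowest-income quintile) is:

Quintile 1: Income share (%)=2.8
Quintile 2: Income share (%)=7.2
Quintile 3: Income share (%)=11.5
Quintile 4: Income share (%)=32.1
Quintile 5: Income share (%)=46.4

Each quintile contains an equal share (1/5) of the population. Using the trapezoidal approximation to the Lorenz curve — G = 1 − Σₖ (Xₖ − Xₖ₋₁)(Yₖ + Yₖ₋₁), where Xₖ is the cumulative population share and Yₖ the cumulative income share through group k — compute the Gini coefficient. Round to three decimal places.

0.448

Cumulative income shares Yₖ: 0.0280, 0.1000, 0.2150, 0.5360, 1.0000
Σ (Xₖ−Xₖ₋₁)(Yₖ+Yₖ₋₁) = (1/5)(0.0280+0.0000) + (1/5)(0.1000+0.0280) + (1/5)(0.2150+0.1000) + (1/5)(0.5360+0.2150) + (1/5)(1.0000+0.5360)
  = 0.0056 + 0.0256 + 0.0630 + 0.1502 + 0.3072 = 0.5516
G = 1 − 0.5516 = 0.4484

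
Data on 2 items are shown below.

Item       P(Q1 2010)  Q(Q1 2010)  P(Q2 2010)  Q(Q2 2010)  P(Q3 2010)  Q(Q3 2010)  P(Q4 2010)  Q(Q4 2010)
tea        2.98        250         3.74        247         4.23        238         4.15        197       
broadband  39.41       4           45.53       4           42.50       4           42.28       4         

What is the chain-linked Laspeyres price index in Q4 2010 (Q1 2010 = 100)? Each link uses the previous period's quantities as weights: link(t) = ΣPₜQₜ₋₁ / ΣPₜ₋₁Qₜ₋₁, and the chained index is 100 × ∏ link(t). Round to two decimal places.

133.65

Link Q1 2010→Q2 2010:
ΣP(Q2 2010)Q(Q1 2010) = 3.74×250 + 45.53×4 = 935 + 182.12 = 1117.12
ΣP(Q1 2010)Q(Q1 2010) = 2.98×250 + 39.41×4 = 745 + 157.64 = 902.64
link = 1117.12/902.64 = 1.237614
Link Q2 2010→Q3 2010:
ΣP(Q3 2010)Q(Q2 2010) = 4.23×247 + 42.50×4 = 1044.81 + 170 = 1214.81
ΣP(Q2 2010)Q(Q2 2010) = 3.74×247 + 45.53×4 = 923.78 + 182.12 = 1105.9
link = 1214.81/1105.9 = 1.098481
Link Q3 2010→Q4 2010:
ΣP(Q4 2010)Q(Q3 2010) = 4.15×238 + 42.28×4 = 987.7 + 169.12 = 1156.82
ΣP(Q3 2010)Q(Q3 2010) = 4.23×238 + 42.50×4 = 1006.74 + 170 = 1176.74
link = 1156.82/1176.74 = 0.983072
Chained index = 100 × 1.237614 × 1.098481 × 0.983072 = 133.6482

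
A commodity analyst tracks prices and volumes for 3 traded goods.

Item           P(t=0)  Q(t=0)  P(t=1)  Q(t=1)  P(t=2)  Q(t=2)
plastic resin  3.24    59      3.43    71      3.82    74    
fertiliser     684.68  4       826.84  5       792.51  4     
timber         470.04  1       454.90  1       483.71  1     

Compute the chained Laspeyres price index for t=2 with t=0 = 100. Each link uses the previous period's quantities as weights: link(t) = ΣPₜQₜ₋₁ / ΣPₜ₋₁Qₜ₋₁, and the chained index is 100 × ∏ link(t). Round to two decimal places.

Link t=0→t=1:
ΣP(t=1)Q(t=0) = 3.43×59 + 826.84×4 + 454.90×1 = 202.37 + 3307.36 + 454.9 = 3964.63
ΣP(t=0)Q(t=0) = 3.24×59 + 684.68×4 + 470.04×1 = 191.16 + 2738.72 + 470.04 = 3399.92
link = 3964.63/3399.92 = 1.166095
Link t=1→t=2:
ΣP(t=2)Q(t=1) = 3.82×71 + 792.51×5 + 483.71×1 = 271.22 + 3962.55 + 483.71 = 4717.48
ΣP(t=1)Q(t=1) = 3.43×71 + 826.84×5 + 454.90×1 = 243.53 + 4134.2 + 454.9 = 4832.63
link = 4717.48/4832.63 = 0.976172
Chained index = 100 × 1.166095 × 0.976172 = 113.8310

113.83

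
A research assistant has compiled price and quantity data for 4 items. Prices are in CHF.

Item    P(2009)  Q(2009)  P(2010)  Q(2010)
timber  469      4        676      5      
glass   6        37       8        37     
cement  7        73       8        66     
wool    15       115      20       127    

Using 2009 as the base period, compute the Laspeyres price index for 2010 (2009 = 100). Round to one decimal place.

Laspeyres price index uses base-period quantities as weights.
ΣP(2010)·Q(2009) = 676×4 + 8×37 + 8×73 + 20×115 = 2704 + 296 + 584 + 2300 = 5884
ΣP(2009)·Q(2009) = 469×4 + 6×37 + 7×73 + 15×115 = 1876 + 222 + 511 + 1725 = 4334
Index = 5884 / 4334 × 100 = 135.7637

135.8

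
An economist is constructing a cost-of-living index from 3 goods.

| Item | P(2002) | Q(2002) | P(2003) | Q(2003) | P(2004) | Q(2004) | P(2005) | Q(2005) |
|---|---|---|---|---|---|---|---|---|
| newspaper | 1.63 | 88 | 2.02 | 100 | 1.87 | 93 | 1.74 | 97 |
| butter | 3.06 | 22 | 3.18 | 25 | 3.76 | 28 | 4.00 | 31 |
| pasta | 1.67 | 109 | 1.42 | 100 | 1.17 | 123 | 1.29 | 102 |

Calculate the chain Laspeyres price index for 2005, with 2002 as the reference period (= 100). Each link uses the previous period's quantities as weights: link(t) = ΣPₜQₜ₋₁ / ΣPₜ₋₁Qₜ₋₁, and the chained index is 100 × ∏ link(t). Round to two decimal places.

Link 2002→2003:
ΣP(2003)Q(2002) = 2.02×88 + 3.18×22 + 1.42×109 = 177.76 + 69.96 + 154.78 = 402.5
ΣP(2002)Q(2002) = 1.63×88 + 3.06×22 + 1.67×109 = 143.44 + 67.32 + 182.03 = 392.79
link = 402.5/392.79 = 1.024721
Link 2003→2004:
ΣP(2004)Q(2003) = 1.87×100 + 3.76×25 + 1.17×100 = 187 + 94 + 117 = 398
ΣP(2003)Q(2003) = 2.02×100 + 3.18×25 + 1.42×100 = 202 + 79.5 + 142 = 423.5
link = 398/423.5 = 0.939787
Link 2004→2005:
ΣP(2005)Q(2004) = 1.74×93 + 4.00×28 + 1.29×123 = 161.82 + 112 + 158.67 = 432.49
ΣP(2004)Q(2004) = 1.87×93 + 3.76×28 + 1.17×123 = 173.91 + 105.28 + 143.91 = 423.1
link = 432.49/423.1 = 1.022193
Chained index = 100 × 1.024721 × 0.939787 × 1.022193 = 98.4392

98.44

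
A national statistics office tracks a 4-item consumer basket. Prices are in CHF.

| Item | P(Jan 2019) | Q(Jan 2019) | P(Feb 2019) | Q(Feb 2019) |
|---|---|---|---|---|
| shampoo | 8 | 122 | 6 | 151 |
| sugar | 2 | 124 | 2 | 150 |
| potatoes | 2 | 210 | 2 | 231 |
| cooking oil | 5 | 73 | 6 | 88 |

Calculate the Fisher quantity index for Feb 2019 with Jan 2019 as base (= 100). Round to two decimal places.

Laspeyres component (base-period weights):
ΣP(Jan 2019)Q(Feb 2019) = 8×151 + 2×150 + 2×231 + 5×88 = 1208 + 300 + 462 + 440 = 2410
ΣP(Jan 2019)Q(Jan 2019) = 8×122 + 2×124 + 2×210 + 5×73 = 976 + 248 + 420 + 365 = 2009
L = 2410 / 2009 × 100 = 119.9602
Paasche component (current-period weights):
ΣP(Feb 2019)Q(Feb 2019) = 6×151 + 2×150 + 2×231 + 6×88 = 906 + 300 + 462 + 528 = 2196
ΣP(Feb 2019)Q(Jan 2019) = 6×122 + 2×124 + 2×210 + 6×73 = 732 + 248 + 420 + 438 = 1838
P = 2196 / 1838 × 100 = 119.4777
Fisher = √(L × P) = √(119.9602 × 119.4777) = 119.7187

119.72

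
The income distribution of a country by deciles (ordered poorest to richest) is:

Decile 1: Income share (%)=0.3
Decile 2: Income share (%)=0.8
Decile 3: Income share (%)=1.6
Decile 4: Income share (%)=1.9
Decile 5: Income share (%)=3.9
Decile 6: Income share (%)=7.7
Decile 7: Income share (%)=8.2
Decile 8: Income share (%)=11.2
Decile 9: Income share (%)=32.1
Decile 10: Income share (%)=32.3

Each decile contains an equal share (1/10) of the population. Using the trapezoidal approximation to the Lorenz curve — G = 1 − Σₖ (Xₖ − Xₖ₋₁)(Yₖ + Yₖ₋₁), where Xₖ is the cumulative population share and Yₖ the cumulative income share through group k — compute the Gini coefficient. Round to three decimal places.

Cumulative income shares Yₖ: 0.0030, 0.0110, 0.0270, 0.0460, 0.0850, 0.1620, 0.2440, 0.3560, 0.6770, 1.0000
Σ (Xₖ−Xₖ₋₁)(Yₖ+Yₖ₋₁) = (1/10)(0.0030+0.0000) + (1/10)(0.0110+0.0030) + (1/10)(0.0270+0.0110) + (1/10)(0.0460+0.0270) + (1/10)(0.0850+0.0460) + (1/10)(0.1620+0.0850) + (1/10)(0.2440+0.1620) + (1/10)(0.3560+0.2440) + (1/10)(0.6770+0.3560) + (1/10)(1.0000+0.6770)
  = 0.0003 + 0.0014 + 0.0038 + 0.0073 + 0.0131 + 0.0247 + 0.0406 + 0.0600 + 0.1033 + 0.1677 = 0.4222
G = 1 − 0.4222 = 0.5778

0.578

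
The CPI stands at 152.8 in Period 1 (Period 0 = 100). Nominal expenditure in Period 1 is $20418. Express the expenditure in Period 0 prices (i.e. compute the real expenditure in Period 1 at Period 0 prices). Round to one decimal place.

Real = Nominal ÷ (Index/100) = 20418 ÷ (152.8/100)
     = 20418 ÷ 1.528 = 13362.5654

13362.6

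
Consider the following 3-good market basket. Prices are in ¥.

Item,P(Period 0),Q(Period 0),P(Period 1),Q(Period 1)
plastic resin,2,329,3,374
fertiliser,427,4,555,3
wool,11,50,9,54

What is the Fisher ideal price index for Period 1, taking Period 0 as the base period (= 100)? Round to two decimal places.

Laspeyres component (base-period weights):
ΣP(Period 1)Q(Period 0) = 3×329 + 555×4 + 9×50 = 987 + 2220 + 450 = 3657
ΣP(Period 0)Q(Period 0) = 2×329 + 427×4 + 11×50 = 658 + 1708 + 550 = 2916
L = 3657 / 2916 × 100 = 125.4115
Paasche component (current-period weights):
ΣP(Period 1)Q(Period 1) = 3×374 + 555×3 + 9×54 = 1122 + 1665 + 486 = 3273
ΣP(Period 0)Q(Period 1) = 2×374 + 427×3 + 11×54 = 748 + 1281 + 594 = 2623
P = 3273 / 2623 × 100 = 124.7808
Fisher = √(L × P) = √(125.4115 × 124.7808) = 125.0958

125.10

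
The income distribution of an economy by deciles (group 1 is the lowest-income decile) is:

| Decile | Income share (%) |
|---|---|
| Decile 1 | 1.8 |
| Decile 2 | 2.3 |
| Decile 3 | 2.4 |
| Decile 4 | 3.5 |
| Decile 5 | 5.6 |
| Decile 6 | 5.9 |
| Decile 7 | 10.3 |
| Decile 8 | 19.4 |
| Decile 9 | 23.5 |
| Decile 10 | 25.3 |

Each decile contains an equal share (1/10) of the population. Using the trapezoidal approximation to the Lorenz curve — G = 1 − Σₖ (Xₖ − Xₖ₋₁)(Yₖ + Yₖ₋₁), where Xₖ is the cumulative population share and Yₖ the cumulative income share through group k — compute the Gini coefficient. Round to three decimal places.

0.466

Cumulative income shares Yₖ: 0.0180, 0.0410, 0.0650, 0.1000, 0.1560, 0.2150, 0.3180, 0.5120, 0.7470, 1.0000
Σ (Xₖ−Xₖ₋₁)(Yₖ+Yₖ₋₁) = (1/10)(0.0180+0.0000) + (1/10)(0.0410+0.0180) + (1/10)(0.0650+0.0410) + (1/10)(0.1000+0.0650) + (1/10)(0.1560+0.1000) + (1/10)(0.2150+0.1560) + (1/10)(0.3180+0.2150) + (1/10)(0.5120+0.3180) + (1/10)(0.7470+0.5120) + (1/10)(1.0000+0.7470)
  = 0.0018 + 0.0059 + 0.0106 + 0.0165 + 0.0256 + 0.0371 + 0.0533 + 0.0830 + 0.1259 + 0.1747 = 0.5344
G = 1 − 0.5344 = 0.4656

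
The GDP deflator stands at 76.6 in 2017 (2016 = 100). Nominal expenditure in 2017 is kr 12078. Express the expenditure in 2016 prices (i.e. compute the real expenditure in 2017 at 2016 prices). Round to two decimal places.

Real = Nominal ÷ (Index/100) = 12078 ÷ (76.6/100)
     = 12078 ÷ 0.766 = 15767.6240

15767.62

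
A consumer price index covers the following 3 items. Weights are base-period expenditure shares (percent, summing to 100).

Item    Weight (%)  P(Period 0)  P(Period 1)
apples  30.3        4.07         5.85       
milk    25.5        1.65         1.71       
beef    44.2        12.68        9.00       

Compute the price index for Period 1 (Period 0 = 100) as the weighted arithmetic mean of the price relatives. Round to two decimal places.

101.35

apples: 30.3 × (5.85/4.07) = 30.3 × 1.437346 = 43.5516
milk: 25.5 × (1.71/1.65) = 25.5 × 1.036364 = 26.4273
beef: 44.2 × (9.00/12.68) = 44.2 × 0.709779 = 31.3722
Index = Σ wᵢ·(p₁ᵢ/p₀ᵢ) = 43.5516 + 26.4273 + 31.3722 = 101.3511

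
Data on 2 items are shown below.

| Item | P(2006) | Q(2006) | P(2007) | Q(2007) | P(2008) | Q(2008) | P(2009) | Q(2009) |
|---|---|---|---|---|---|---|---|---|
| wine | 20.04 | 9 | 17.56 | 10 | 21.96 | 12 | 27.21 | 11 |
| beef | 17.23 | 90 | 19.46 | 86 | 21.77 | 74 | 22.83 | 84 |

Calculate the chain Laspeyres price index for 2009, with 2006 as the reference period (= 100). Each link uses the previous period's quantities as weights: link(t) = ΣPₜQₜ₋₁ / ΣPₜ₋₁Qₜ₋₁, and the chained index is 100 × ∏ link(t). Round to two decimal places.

Link 2006→2007:
ΣP(2007)Q(2006) = 17.56×9 + 19.46×90 = 158.04 + 1751.4 = 1909.44
ΣP(2006)Q(2006) = 20.04×9 + 17.23×90 = 180.36 + 1550.7 = 1731.06
link = 1909.44/1731.06 = 1.103047
Link 2007→2008:
ΣP(2008)Q(2007) = 21.96×10 + 21.77×86 = 219.6 + 1872.22 = 2091.82
ΣP(2007)Q(2007) = 17.56×10 + 19.46×86 = 175.6 + 1673.56 = 1849.16
link = 2091.82/1849.16 = 1.131227
Link 2008→2009:
ΣP(2009)Q(2008) = 27.21×12 + 22.83×74 = 326.52 + 1689.42 = 2015.94
ΣP(2008)Q(2008) = 21.96×12 + 21.77×74 = 263.52 + 1610.98 = 1874.5
link = 2015.94/1874.5 = 1.075455
Chained index = 100 × 1.103047 × 1.131227 × 1.075455 = 134.1949

134.19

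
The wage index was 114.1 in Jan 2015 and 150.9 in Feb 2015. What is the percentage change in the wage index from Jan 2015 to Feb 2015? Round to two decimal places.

32.25%

Change = (150.9 − 114.1) / 114.1 × 100
       = 36.8 / 114.1 × 100 = 32.2524%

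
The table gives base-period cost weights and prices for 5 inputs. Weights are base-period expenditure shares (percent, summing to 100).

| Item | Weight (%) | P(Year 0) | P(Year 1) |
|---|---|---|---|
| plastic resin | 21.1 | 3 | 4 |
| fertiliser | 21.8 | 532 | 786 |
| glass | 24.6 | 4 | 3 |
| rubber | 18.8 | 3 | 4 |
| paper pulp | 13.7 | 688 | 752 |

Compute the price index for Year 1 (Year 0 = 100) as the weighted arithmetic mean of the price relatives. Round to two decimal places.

118.83

plastic resin: 21.1 × (4/3) = 21.1 × 1.333333 = 28.1333
fertiliser: 21.8 × (786/532) = 21.8 × 1.477444 = 32.2083
glass: 24.6 × (3/4) = 24.6 × 0.750000 = 18.4500
rubber: 18.8 × (4/3) = 18.8 × 1.333333 = 25.0667
paper pulp: 13.7 × (752/688) = 13.7 × 1.093023 = 14.9744
Index = Σ wᵢ·(p₁ᵢ/p₀ᵢ) = 28.1333 + 32.2083 + 18.4500 + 25.0667 + 14.9744 = 118.8327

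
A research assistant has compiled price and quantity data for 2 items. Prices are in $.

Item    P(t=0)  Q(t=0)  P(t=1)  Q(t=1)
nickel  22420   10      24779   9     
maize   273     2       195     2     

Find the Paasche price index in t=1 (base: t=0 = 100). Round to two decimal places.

Paasche price index uses current-period quantities as weights.
ΣP(t=1)·Q(t=1) = 24779×9 + 195×2 = 223011 + 390 = 223401
ΣP(t=0)·Q(t=1) = 22420×9 + 273×2 = 201780 + 546 = 202326
Index = 223401 / 202326 × 100 = 110.4164

110.42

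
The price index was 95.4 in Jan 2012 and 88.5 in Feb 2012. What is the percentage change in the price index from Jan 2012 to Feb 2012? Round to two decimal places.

Change = (88.5 − 95.4) / 95.4 × 100
       = -6.9 / 95.4 × 100 = -7.2327%

-7.23%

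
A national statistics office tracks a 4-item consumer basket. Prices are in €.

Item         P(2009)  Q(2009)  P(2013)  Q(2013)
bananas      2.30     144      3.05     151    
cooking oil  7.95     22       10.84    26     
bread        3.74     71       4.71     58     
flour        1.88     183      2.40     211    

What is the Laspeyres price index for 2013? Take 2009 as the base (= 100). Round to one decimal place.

Laspeyres price index uses base-period quantities as weights.
ΣP(2013)·Q(2009) = 3.05×144 + 10.84×22 + 4.71×71 + 2.40×183 = 439.2 + 238.48 + 334.41 + 439.2 = 1451.29
ΣP(2009)·Q(2009) = 2.30×144 + 7.95×22 + 3.74×71 + 1.88×183 = 331.2 + 174.9 + 265.54 + 344.04 = 1115.68
Index = 1451.29 / 1115.68 × 100 = 130.0812

130.1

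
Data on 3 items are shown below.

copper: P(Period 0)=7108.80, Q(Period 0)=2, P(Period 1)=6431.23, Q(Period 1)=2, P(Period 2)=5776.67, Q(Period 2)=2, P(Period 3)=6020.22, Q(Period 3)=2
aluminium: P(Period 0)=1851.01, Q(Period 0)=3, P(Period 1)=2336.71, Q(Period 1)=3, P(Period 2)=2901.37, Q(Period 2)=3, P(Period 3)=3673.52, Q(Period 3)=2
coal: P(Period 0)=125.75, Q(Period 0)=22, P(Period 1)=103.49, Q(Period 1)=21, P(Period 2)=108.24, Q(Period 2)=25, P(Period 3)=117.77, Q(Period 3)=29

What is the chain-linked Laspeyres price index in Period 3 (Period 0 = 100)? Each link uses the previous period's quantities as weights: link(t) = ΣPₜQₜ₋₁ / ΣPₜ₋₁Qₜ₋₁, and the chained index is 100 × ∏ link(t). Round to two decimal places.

113.74

Link Period 0→Period 1:
ΣP(Period 1)Q(Period 0) = 6431.23×2 + 2336.71×3 + 103.49×22 = 12862.46 + 7010.13 + 2276.78 = 22149.37
ΣP(Period 0)Q(Period 0) = 7108.80×2 + 1851.01×3 + 125.75×22 = 14217.6 + 5553.03 + 2766.5 = 22537.13
link = 22149.37/22537.13 = 0.982795
Link Period 1→Period 2:
ΣP(Period 2)Q(Period 1) = 5776.67×2 + 2901.37×3 + 108.24×21 = 11553.34 + 8704.11 + 2273.04 = 22530.49
ΣP(Period 1)Q(Period 1) = 6431.23×2 + 2336.71×3 + 103.49×21 = 12862.46 + 7010.13 + 2173.29 = 22045.88
link = 22530.49/22045.88 = 1.021982
Link Period 2→Period 3:
ΣP(Period 3)Q(Period 2) = 6020.22×2 + 3673.52×3 + 117.77×25 = 12040.44 + 11020.56 + 2944.25 = 26005.25
ΣP(Period 2)Q(Period 2) = 5776.67×2 + 2901.37×3 + 108.24×25 = 11553.34 + 8704.11 + 2706 = 22963.45
link = 26005.25/22963.45 = 1.132463
Chained index = 100 × 0.982795 × 1.021982 × 1.132463 = 113.7444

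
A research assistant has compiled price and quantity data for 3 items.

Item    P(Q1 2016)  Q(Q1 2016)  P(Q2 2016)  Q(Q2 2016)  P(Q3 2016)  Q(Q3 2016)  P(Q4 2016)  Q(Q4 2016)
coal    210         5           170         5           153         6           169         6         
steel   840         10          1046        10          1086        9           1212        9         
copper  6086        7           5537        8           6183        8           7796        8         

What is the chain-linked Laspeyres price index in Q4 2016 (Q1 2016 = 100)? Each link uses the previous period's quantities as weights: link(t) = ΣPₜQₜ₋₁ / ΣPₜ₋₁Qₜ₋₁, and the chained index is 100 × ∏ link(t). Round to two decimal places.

Link Q1 2016→Q2 2016:
ΣP(Q2 2016)Q(Q1 2016) = 170×5 + 1046×10 + 5537×7 = 850 + 10460 + 38759 = 50069
ΣP(Q1 2016)Q(Q1 2016) = 210×5 + 840×10 + 6086×7 = 1050 + 8400 + 42602 = 52052
link = 50069/52052 = 0.961903
Link Q2 2016→Q3 2016:
ΣP(Q3 2016)Q(Q2 2016) = 153×5 + 1086×10 + 6183×8 = 765 + 10860 + 49464 = 61089
ΣP(Q2 2016)Q(Q2 2016) = 170×5 + 1046×10 + 5537×8 = 850 + 10460 + 44296 = 55606
link = 61089/55606 = 1.098604
Link Q3 2016→Q4 2016:
ΣP(Q4 2016)Q(Q3 2016) = 169×6 + 1212×9 + 7796×8 = 1014 + 10908 + 62368 = 74290
ΣP(Q3 2016)Q(Q3 2016) = 153×6 + 1086×9 + 6183×8 = 918 + 9774 + 49464 = 60156
link = 74290/60156 = 1.234956
Chained index = 100 × 0.961903 × 1.098604 × 1.234956 = 130.5041

130.50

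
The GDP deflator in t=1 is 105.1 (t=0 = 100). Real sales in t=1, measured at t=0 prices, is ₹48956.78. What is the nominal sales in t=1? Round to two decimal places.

Nominal = Real × (Index/100) = 48956.78 × (105.1/100)
        = 48956.78 × 1.051 = 51453.5758

51453.58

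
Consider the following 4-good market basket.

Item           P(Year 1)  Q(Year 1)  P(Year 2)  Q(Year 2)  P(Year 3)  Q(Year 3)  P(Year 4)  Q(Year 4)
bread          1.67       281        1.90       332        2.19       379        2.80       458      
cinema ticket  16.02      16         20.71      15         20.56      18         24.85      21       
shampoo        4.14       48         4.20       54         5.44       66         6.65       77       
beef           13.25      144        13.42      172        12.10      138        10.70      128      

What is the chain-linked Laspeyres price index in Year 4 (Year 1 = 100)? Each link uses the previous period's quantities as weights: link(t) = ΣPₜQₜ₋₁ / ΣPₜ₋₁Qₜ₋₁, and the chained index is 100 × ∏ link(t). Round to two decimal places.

110.16

Link Year 1→Year 2:
ΣP(Year 2)Q(Year 1) = 1.90×281 + 20.71×16 + 4.20×48 + 13.42×144 = 533.9 + 331.36 + 201.6 + 1932.48 = 2999.34
ΣP(Year 1)Q(Year 1) = 1.67×281 + 16.02×16 + 4.14×48 + 13.25×144 = 469.27 + 256.32 + 198.72 + 1908 = 2832.31
link = 2999.34/2832.31 = 1.058973
Link Year 2→Year 3:
ΣP(Year 3)Q(Year 2) = 2.19×332 + 20.56×15 + 5.44×54 + 12.10×172 = 727.08 + 308.4 + 293.76 + 2081.2 = 3410.44
ΣP(Year 2)Q(Year 2) = 1.90×332 + 20.71×15 + 4.20×54 + 13.42×172 = 630.8 + 310.65 + 226.8 + 2308.24 = 3476.49
link = 3410.44/3476.49 = 0.981001
Link Year 3→Year 4:
ΣP(Year 4)Q(Year 3) = 2.80×379 + 24.85×18 + 6.65×66 + 10.70×138 = 1061.2 + 447.3 + 438.9 + 1476.6 = 3424
ΣP(Year 3)Q(Year 3) = 2.19×379 + 20.56×18 + 5.44×66 + 12.10×138 = 830.01 + 370.08 + 359.04 + 1669.8 = 3228.93
link = 3424/3228.93 = 1.060413
Chained index = 100 × 1.058973 × 0.981001 × 1.060413 = 110.1614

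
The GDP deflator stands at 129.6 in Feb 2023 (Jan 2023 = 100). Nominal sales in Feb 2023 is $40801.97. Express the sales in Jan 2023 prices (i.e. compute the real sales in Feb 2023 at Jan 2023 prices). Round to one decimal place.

Real = Nominal ÷ (Index/100) = 40801.97 ÷ (129.6/100)
     = 40801.97 ÷ 1.296 = 31483.0015

31483.0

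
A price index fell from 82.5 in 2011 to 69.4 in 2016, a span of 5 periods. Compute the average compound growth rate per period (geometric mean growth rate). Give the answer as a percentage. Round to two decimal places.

Growth factor = (69.4/82.5)^(1/5) = (0.841212)^(1/5) = 0.966009
Growth rate = 0.966009 − 1 = -0.033991 = -3.3991%

-3.40%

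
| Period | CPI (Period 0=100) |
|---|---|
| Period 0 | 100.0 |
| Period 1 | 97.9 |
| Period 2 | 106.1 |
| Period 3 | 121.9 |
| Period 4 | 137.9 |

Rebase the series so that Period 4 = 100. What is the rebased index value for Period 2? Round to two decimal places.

Rebased(Period 2) = 106.1 / 137.9 × 100 = 76.9398

76.94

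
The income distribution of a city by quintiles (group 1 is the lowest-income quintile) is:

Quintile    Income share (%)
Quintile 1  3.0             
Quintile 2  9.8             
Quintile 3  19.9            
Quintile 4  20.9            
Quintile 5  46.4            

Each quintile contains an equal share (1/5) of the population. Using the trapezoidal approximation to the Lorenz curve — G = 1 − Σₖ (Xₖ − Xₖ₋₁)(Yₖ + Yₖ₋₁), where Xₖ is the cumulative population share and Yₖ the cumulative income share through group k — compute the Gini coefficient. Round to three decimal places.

Cumulative income shares Yₖ: 0.0300, 0.1280, 0.3270, 0.5360, 1.0000
Σ (Xₖ−Xₖ₋₁)(Yₖ+Yₖ₋₁) = (1/5)(0.0300+0.0000) + (1/5)(0.1280+0.0300) + (1/5)(0.3270+0.1280) + (1/5)(0.5360+0.3270) + (1/5)(1.0000+0.5360)
  = 0.0060 + 0.0316 + 0.0910 + 0.1726 + 0.3072 = 0.6084
G = 1 − 0.6084 = 0.3916

0.392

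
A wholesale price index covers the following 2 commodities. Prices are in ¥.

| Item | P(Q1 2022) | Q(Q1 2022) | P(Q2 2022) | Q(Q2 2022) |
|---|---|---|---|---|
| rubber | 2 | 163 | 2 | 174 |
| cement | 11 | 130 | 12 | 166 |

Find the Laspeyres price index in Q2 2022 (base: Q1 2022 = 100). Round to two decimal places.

107.40

Laspeyres price index uses base-period quantities as weights.
ΣP(Q2 2022)·Q(Q1 2022) = 2×163 + 12×130 = 326 + 1560 = 1886
ΣP(Q1 2022)·Q(Q1 2022) = 2×163 + 11×130 = 326 + 1430 = 1756
Index = 1886 / 1756 × 100 = 107.4032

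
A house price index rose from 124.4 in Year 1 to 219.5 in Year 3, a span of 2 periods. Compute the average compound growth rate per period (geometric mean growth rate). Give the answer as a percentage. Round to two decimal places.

32.83%

Growth factor = (219.5/124.4)^(1/2) = (1.764469)^(1/2) = 1.328333
Growth rate = 1.328333 − 1 = 0.328333 = 32.8333%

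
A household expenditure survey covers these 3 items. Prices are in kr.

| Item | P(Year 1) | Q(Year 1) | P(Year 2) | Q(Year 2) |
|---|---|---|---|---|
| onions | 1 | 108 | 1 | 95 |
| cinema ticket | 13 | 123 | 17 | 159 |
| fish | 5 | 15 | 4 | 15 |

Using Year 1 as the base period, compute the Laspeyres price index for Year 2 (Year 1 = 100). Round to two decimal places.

126.77

Laspeyres price index uses base-period quantities as weights.
ΣP(Year 2)·Q(Year 1) = 1×108 + 17×123 + 4×15 = 108 + 2091 + 60 = 2259
ΣP(Year 1)·Q(Year 1) = 1×108 + 13×123 + 5×15 = 108 + 1599 + 75 = 1782
Index = 2259 / 1782 × 100 = 126.7677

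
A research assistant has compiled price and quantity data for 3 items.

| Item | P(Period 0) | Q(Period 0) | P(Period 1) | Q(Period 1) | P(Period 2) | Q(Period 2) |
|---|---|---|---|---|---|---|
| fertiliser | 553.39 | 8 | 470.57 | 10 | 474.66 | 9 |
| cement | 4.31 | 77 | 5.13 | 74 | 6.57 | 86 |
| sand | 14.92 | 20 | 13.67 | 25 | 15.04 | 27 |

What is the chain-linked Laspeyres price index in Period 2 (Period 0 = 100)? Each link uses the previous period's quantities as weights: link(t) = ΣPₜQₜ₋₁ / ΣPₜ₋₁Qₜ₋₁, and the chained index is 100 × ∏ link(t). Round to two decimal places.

90.59

Link Period 0→Period 1:
ΣP(Period 1)Q(Period 0) = 470.57×8 + 5.13×77 + 13.67×20 = 3764.56 + 395.01 + 273.4 = 4432.97
ΣP(Period 0)Q(Period 0) = 553.39×8 + 4.31×77 + 14.92×20 = 4427.12 + 331.87 + 298.4 = 5057.39
link = 4432.97/5057.39 = 0.876533
Link Period 1→Period 2:
ΣP(Period 2)Q(Period 1) = 474.66×10 + 6.57×74 + 15.04×25 = 4746.6 + 486.18 + 376 = 5608.78
ΣP(Period 1)Q(Period 1) = 470.57×10 + 5.13×74 + 13.67×25 = 4705.7 + 379.62 + 341.75 = 5427.07
link = 5608.78/5427.07 = 1.033482
Chained index = 100 × 0.876533 × 1.033482 = 90.5881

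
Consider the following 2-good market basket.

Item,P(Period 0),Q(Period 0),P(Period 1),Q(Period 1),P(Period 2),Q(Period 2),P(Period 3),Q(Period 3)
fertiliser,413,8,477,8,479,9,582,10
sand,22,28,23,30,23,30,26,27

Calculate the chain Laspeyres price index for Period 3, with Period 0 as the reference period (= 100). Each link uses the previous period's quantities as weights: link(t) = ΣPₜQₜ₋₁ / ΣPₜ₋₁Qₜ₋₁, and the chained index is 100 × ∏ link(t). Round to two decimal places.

Link Period 0→Period 1:
ΣP(Period 1)Q(Period 0) = 477×8 + 23×28 = 3816 + 644 = 4460
ΣP(Period 0)Q(Period 0) = 413×8 + 22×28 = 3304 + 616 = 3920
link = 4460/3920 = 1.137755
Link Period 1→Period 2:
ΣP(Period 2)Q(Period 1) = 479×8 + 23×30 = 3832 + 690 = 4522
ΣP(Period 1)Q(Period 1) = 477×8 + 23×30 = 3816 + 690 = 4506
link = 4522/4506 = 1.003551
Link Period 2→Period 3:
ΣP(Period 3)Q(Period 2) = 582×9 + 26×30 = 5238 + 780 = 6018
ΣP(Period 2)Q(Period 2) = 479×9 + 23×30 = 4311 + 690 = 5001
link = 6018/5001 = 1.203359
Chained index = 100 × 1.137755 × 1.003551 × 1.203359 = 137.3990

137.40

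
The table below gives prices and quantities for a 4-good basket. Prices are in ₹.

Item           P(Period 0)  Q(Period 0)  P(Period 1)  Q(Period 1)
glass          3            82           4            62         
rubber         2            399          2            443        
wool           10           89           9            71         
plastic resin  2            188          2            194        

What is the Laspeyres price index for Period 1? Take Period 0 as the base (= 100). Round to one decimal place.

99.7

Laspeyres price index uses base-period quantities as weights.
ΣP(Period 1)·Q(Period 0) = 4×82 + 2×399 + 9×89 + 2×188 = 328 + 798 + 801 + 376 = 2303
ΣP(Period 0)·Q(Period 0) = 3×82 + 2×399 + 10×89 + 2×188 = 246 + 798 + 890 + 376 = 2310
Index = 2303 / 2310 × 100 = 99.6970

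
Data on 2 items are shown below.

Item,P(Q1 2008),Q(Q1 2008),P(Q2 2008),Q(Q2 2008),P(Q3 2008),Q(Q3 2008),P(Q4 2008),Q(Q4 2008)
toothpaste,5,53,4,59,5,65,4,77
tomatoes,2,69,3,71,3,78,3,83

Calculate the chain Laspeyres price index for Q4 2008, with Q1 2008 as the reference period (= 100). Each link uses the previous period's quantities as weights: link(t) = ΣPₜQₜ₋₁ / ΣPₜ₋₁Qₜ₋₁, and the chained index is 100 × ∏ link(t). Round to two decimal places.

103.95

Link Q1 2008→Q2 2008:
ΣP(Q2 2008)Q(Q1 2008) = 4×53 + 3×69 = 212 + 207 = 419
ΣP(Q1 2008)Q(Q1 2008) = 5×53 + 2×69 = 265 + 138 = 403
link = 419/403 = 1.039702
Link Q2 2008→Q3 2008:
ΣP(Q3 2008)Q(Q2 2008) = 5×59 + 3×71 = 295 + 213 = 508
ΣP(Q2 2008)Q(Q2 2008) = 4×59 + 3×71 = 236 + 213 = 449
link = 508/449 = 1.131403
Link Q3 2008→Q4 2008:
ΣP(Q4 2008)Q(Q3 2008) = 4×65 + 3×78 = 260 + 234 = 494
ΣP(Q3 2008)Q(Q3 2008) = 5×65 + 3×78 = 325 + 234 = 559
link = 494/559 = 0.883721
Chained index = 100 × 1.039702 × 1.131403 × 0.883721 = 103.9541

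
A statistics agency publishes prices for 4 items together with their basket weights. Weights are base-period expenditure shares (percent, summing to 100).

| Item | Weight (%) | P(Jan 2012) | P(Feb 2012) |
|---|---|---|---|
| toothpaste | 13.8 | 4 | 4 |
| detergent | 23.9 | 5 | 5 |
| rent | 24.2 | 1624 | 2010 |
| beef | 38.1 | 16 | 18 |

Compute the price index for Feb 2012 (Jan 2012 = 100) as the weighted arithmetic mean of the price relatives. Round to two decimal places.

110.51

toothpaste: 13.8 × (4/4) = 13.8 × 1.000000 = 13.8000
detergent: 23.9 × (5/5) = 23.9 × 1.000000 = 23.9000
rent: 24.2 × (2010/1624) = 24.2 × 1.237685 = 29.9520
beef: 38.1 × (18/16) = 38.1 × 1.125000 = 42.8625
Index = Σ wᵢ·(p₁ᵢ/p₀ᵢ) = 13.8000 + 23.9000 + 29.9520 + 42.8625 = 110.5145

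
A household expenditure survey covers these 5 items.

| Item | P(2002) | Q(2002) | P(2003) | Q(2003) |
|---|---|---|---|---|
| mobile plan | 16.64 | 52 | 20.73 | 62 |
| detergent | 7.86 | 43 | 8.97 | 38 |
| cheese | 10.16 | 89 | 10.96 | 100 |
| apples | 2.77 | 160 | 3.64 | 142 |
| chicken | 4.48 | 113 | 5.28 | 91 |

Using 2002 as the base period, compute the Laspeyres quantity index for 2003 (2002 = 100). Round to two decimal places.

Laspeyres quantity index uses base-period prices as weights.
ΣP(2002)·Q(2003) = 16.64×62 + 7.86×38 + 10.16×100 + 2.77×142 + 4.48×91 = 1031.68 + 298.68 + 1016 + 393.34 + 407.68 = 3147.38
ΣP(2002)·Q(2002) = 16.64×52 + 7.86×43 + 10.16×89 + 2.77×160 + 4.48×113 = 865.28 + 337.98 + 904.24 + 443.2 + 506.24 = 3056.94
Index = 3147.38 / 3056.94 × 100 = 102.9585

102.96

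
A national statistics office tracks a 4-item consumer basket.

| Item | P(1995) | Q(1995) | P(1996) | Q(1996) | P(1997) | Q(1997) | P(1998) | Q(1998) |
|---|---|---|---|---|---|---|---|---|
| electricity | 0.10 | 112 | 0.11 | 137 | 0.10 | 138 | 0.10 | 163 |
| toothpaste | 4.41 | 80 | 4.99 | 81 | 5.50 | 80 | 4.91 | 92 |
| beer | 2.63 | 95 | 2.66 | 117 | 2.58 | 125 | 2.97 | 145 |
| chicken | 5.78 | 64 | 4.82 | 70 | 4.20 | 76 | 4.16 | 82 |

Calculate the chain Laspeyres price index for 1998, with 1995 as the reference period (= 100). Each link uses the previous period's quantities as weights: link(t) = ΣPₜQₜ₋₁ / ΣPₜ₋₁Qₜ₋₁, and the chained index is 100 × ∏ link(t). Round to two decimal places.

Link 1995→1996:
ΣP(1996)Q(1995) = 0.11×112 + 4.99×80 + 2.66×95 + 4.82×64 = 12.32 + 399.2 + 252.7 + 308.48 = 972.7
ΣP(1995)Q(1995) = 0.10×112 + 4.41×80 + 2.63×95 + 5.78×64 = 11.2 + 352.8 + 249.85 + 369.92 = 983.77
link = 972.7/983.77 = 0.988747
Link 1996→1997:
ΣP(1997)Q(1996) = 0.10×137 + 5.50×81 + 2.58×117 + 4.20×70 = 13.7 + 445.5 + 301.86 + 294 = 1055.06
ΣP(1996)Q(1996) = 0.11×137 + 4.99×81 + 2.66×117 + 4.82×70 = 15.07 + 404.19 + 311.22 + 337.4 = 1067.88
link = 1055.06/1067.88 = 0.987995
Link 1997→1998:
ΣP(1998)Q(1997) = 0.10×138 + 4.91×80 + 2.97×125 + 4.16×76 = 13.8 + 392.8 + 371.25 + 316.16 = 1094.01
ΣP(1997)Q(1997) = 0.10×138 + 5.50×80 + 2.58×125 + 4.20×76 = 13.8 + 440 + 322.5 + 319.2 = 1095.5
link = 1094.01/1095.5 = 0.998640
Chained index = 100 × 0.988747 × 0.987995 × 0.998640 = 97.5549

97.55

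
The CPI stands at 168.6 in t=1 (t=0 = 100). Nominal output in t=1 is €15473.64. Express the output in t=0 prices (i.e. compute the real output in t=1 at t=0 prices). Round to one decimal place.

Real = Nominal ÷ (Index/100) = 15473.64 ÷ (168.6/100)
     = 15473.64 ÷ 1.686 = 9177.7224

9177.7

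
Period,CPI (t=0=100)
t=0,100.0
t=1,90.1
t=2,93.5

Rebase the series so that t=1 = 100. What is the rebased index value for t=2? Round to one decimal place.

103.8

Rebased(t=2) = 93.5 / 90.1 × 100 = 103.7736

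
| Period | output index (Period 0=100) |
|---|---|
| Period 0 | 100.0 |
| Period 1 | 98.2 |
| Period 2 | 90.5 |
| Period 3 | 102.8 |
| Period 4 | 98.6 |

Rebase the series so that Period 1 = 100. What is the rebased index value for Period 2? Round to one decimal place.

92.2

Rebased(Period 2) = 90.5 / 98.2 × 100 = 92.1589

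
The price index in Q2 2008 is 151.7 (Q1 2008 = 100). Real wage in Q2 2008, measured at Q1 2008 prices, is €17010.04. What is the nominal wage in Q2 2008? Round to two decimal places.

Nominal = Real × (Index/100) = 17010.04 × (151.7/100)
        = 17010.04 × 1.517 = 25804.2307

25804.23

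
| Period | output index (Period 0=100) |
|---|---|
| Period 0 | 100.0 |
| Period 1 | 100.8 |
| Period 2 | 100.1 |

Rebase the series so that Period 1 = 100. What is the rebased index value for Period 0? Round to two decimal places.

Rebased(Period 0) = 100.0 / 100.8 × 100 = 99.2063

99.21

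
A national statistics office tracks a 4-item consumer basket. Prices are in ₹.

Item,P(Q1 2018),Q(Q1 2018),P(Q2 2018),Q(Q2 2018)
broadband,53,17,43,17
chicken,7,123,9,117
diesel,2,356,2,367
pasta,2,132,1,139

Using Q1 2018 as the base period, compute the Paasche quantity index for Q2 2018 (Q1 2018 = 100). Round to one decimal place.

99.1

Paasche quantity index uses current-period prices as weights.
ΣP(Q2 2018)·Q(Q2 2018) = 43×17 + 9×117 + 2×367 + 1×139 = 731 + 1053 + 734 + 139 = 2657
ΣP(Q2 2018)·Q(Q1 2018) = 43×17 + 9×123 + 2×356 + 1×132 = 731 + 1107 + 712 + 132 = 2682
Index = 2657 / 2682 × 100 = 99.0679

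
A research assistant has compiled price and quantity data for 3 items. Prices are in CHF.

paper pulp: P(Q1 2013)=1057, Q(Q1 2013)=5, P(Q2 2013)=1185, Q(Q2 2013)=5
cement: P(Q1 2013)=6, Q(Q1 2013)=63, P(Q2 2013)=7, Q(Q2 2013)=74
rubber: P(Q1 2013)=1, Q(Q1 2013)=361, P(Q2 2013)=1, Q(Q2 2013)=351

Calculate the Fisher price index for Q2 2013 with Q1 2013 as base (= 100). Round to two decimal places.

Laspeyres component (base-period weights):
ΣP(Q2 2013)Q(Q1 2013) = 1185×5 + 7×63 + 1×361 = 5925 + 441 + 361 = 6727
ΣP(Q1 2013)Q(Q1 2013) = 1057×5 + 6×63 + 1×361 = 5285 + 378 + 361 = 6024
L = 6727 / 6024 × 100 = 111.6700
Paasche component (current-period weights):
ΣP(Q2 2013)Q(Q2 2013) = 1185×5 + 7×74 + 1×351 = 5925 + 518 + 351 = 6794
ΣP(Q1 2013)Q(Q2 2013) = 1057×5 + 6×74 + 1×351 = 5285 + 444 + 351 = 6080
P = 6794 / 6080 × 100 = 111.7434
Fisher = √(L × P) = √(111.6700 × 111.7434) = 111.7067

111.71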